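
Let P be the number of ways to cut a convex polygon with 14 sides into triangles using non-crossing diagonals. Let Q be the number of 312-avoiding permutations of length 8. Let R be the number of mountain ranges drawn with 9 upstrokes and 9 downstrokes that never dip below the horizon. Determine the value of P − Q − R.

Triangulations of a convex m-gon are counted by C_{m−2}; with m = 14 this is C_12. So P = C_12 = 208012.
Permutations of [n] avoiding any single length-3 pattern are counted by C_n; here n = 8. So Q = C_8 = 1430.
Paths of 9 up- and 9 down-steps that never dip below the axis are Dyck paths; their count is C_9. So R = C_9 = 4862.
P − Q − R = 208012 − 1430 − 4862 = 201720.

201720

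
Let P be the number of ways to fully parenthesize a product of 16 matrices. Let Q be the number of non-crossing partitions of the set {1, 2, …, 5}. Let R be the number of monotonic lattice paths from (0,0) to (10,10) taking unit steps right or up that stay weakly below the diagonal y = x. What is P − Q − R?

9678007

Parenthesizations of m factors correspond to full binary trees with m leaves, counted by C_{m−1}; m = 16 gives C_15. So P = C_15 = 9694845.
The non-crossing partitions of [5] form a lattice of size C_5. So Q = C_5 = 42.
Monotone paths in an n×n grid that stay weakly below the diagonal are counted by C_n; here n = 10. So R = C_10 = 16796.
P − Q − R = 9694845 − 42 − 16796 = 9678007.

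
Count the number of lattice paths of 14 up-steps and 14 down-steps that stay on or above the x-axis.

A Dyck path with 14 up-steps and 14 down-steps has semilength 14, so there are C_14 of them.
C_14 = C(28,14)/15 = 40116600/15 = 2674440.

2674440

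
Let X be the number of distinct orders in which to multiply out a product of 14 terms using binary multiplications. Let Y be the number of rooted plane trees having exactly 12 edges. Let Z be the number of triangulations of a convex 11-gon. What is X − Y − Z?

530026

Ways to associate a product of 14 factors correspond to binary trees on 14 leaves, so the count is C_13. So X = C_13 = 742900.
A rooted plane tree with 12 edges has 13 nodes, and the count is C_12. So Y = C_12 = 208012.
The number of triangulations of an 11-gon is the Catalan number C_9 (index = sides − 2). So Z = C_9 = 4862.
X − Y − Z = 742900 − 208012 − 4862 = 530026.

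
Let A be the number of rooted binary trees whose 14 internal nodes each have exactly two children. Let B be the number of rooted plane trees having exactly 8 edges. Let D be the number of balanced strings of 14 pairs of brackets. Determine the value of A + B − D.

The number of full binary trees on 14 internal nodes is the Catalan number C_14. So A = C_14 = 2674440.
A rooted plane tree with 8 edges has 9 nodes, and the count is C_8. So B = C_8 = 1430.
Balanced strings of n pairs of brackets are counted by C_n; here n = 14. So D = C_14 = 2674440.
A + B − D = 2674440 + 1430 − 2674440 = 1430.

1430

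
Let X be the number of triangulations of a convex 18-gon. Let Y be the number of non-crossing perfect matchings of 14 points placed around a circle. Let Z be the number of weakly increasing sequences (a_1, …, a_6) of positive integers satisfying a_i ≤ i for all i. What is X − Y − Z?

35357109

Triangulations of a convex m-gon are counted by C_{m−2}; with m = 18 this is C_16. So X = C_16 = 35357670.
Non-crossing perfect matchings of 2n points on a circle are counted by C_n; with 14 points, n = 7. So Y = C_7 = 429.
Weakly increasing sequences with a_i ≤ i biject with Dyck paths of semilength 6, so there are C_6. So Z = C_6 = 132.
X − Y − Z = 35357670 − 429 − 132 = 35357109.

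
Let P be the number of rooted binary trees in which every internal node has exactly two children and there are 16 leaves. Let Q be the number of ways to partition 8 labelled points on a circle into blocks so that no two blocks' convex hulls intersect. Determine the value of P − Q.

Full binary trees with 16 leaves have 16−1 = 15 internal nodes, so there are C_15 of them. So P = C_15 = 9694845.
The non-crossing partitions of [8] form a lattice of size C_8. So Q = C_8 = 1430.
P − Q = 9694845 − 1430 = 9693415.

9693415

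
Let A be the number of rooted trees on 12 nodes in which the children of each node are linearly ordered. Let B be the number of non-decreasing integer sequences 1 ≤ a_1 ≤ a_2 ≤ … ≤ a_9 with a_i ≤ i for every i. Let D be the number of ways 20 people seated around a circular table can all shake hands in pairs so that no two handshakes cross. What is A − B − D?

37128

Rooted ordered (plane) trees on m nodes have m−1 edges and are counted by C_{m−1}; m = 12 gives C_11. So A = C_11 = 58786.
Such sub-staircase sequences of length n are counted by C_n; here n = 9. So B = C_9 = 4862.
With 20 = 2·10 people, non-crossing handshake pairings are non-crossing perfect matchings on a circle, counted by C_10. So D = C_10 = 16796.
A − B − D = 58786 − 4862 − 16796 = 37128.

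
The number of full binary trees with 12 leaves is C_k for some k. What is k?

Full binary trees with 12 leaves have 12−1 = 11 internal nodes, so there are C_11 of them.

11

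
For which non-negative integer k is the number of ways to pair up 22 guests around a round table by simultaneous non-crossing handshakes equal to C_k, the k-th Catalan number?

With 22 = 2·11 people, non-crossing handshake pairings are non-crossing perfect matchings on a circle, counted by C_11.

11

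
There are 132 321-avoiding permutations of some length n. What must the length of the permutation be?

Permutations of [n] avoiding a fixed length-3 pattern are counted by C_n. The Catalan number equal to 132 is C_6.

6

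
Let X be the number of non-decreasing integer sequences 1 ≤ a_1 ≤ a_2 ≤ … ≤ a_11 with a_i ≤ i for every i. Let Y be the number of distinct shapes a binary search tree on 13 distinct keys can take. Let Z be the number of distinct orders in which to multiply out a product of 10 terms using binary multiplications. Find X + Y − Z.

Such sub-staircase sequences of length n are counted by C_n; here n = 11. So X = C_11 = 58786.
Rooted binary trees with 13 nodes (each child slot possibly empty) number C_13. So Y = C_13 = 742900.
Bracketing 10 factors into binary products is counted by C_{10−1} = C_9. So Z = C_9 = 4862.
X + Y − Z = 58786 + 742900 − 4862 = 796824.

796824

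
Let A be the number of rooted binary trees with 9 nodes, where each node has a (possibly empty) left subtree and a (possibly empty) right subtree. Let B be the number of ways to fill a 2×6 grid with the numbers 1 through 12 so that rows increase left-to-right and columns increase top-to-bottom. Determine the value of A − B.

4730

There are C_n binary search tree shapes on n keys; with n = 9 that is C_9. So A = C_9 = 4862.
By the hook-length formula (or a Dyck-path bijection), SYT of shape 2×6 number C_6. So B = C_6 = 132.
A − B = 4862 − 132 = 4730.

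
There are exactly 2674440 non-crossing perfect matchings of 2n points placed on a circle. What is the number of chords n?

Non-crossing pairings of 2n points on a circle are counted by C_n. The Catalan number equal to 2674440 is C_14.

14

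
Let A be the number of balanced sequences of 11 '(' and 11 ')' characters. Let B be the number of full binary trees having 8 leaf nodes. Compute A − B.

With 11 pairs the number of balanced bracket strings is the Catalan number C_11. So A = C_11 = 58786.
Full binary trees with 8 leaves have 8−1 = 7 internal nodes, so there are C_7 of them. So B = C_7 = 429.
A − B = 58786 − 429 = 58357.

58357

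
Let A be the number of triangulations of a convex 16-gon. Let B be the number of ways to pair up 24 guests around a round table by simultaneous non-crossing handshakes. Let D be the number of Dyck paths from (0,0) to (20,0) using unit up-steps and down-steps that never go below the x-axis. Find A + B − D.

Triangulations of a convex m-gon are counted by C_{m−2}; with m = 16 this is C_14. So A = C_14 = 2674440.
Non-crossing handshake pairings of 2n people are counted by C_n; 24 people gives n = 12. So B = C_12 = 208012.
A Dyck path with 10 up-steps and 10 down-steps has semilength 10, so there are C_10 of them. So D = C_10 = 16796.
A + B − D = 2674440 + 208012 − 16796 = 2865656.

2865656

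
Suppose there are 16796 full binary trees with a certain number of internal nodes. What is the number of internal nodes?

Full binary trees with n internal nodes are counted by C_n; 16796 = C_10.

10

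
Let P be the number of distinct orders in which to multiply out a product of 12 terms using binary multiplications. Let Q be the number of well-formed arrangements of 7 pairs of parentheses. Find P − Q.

58357

Parenthesizations of m factors correspond to full binary trees with m leaves, counted by C_{m−1}; m = 12 gives C_11. So P = C_11 = 58786.
A balanced arrangement of 7 bracket pairs is a Dyck word of semilength 7, so the count is C_7. So Q = C_7 = 429.
P − Q = 58786 − 429 = 58357.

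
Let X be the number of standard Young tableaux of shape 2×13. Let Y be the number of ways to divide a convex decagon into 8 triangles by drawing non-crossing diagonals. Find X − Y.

Standard Young tableaux of shape 2×n are counted by C_n; here n = 13. So X = C_13 = 742900.
The number of triangulations of a 10-gon is the Catalan number C_8 (index = sides − 2). So Y = C_8 = 1430.
X − Y = 742900 − 1430 = 741470.

741470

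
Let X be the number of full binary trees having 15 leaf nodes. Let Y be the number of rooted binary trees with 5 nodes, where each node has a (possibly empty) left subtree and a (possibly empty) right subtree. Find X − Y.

2674398

Full binary trees with 15 leaves have 15−1 = 14 internal nodes, so there are C_14 of them. So X = C_14 = 2674440.
Rooted binary trees with 5 nodes (each child slot possibly empty) number C_5. So Y = C_5 = 42.
X − Y = 2674440 − 42 = 2674398.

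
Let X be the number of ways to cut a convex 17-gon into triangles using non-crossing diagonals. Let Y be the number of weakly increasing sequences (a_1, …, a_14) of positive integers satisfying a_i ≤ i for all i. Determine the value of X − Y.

A convex 17-gon is triangulated into 15 triangles, and the number of such triangulations is the Catalan number C_{17−2} = C_15. So X = C_15 = 9694845.
Such sub-staircase sequences of length n are counted by C_n; here n = 14. So Y = C_14 = 2674440.
X − Y = 9694845 − 2674440 = 7020405.

7020405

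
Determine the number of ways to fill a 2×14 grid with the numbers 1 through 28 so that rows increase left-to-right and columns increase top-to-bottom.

Standard Young tableaux of shape 2×n are counted by C_n; here n = 14.
C_14 = C_13 · 2(2·13+1)/(13+2) = 742900 · 54/15 = 2674440.

2674440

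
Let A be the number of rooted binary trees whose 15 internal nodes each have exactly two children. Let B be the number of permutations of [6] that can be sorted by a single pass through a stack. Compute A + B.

9694977

Full binary trees with n internal nodes are counted by C_n; here n = 15. So A = C_15 = 9694845.
By Knuth's characterisation, the stack-sortable permutations of length 6 are the 231-avoiders, numbering C_6. So B = C_6 = 132.
A + B = 9694845 + 132 = 9694977.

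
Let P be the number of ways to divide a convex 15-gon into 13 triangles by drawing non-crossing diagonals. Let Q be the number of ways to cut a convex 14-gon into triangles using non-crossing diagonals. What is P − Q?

The number of triangulations of a 15-gon is the Catalan number C_13 (index = sides − 2). So P = C_13 = 742900.
The number of triangulations of a 14-gon is the Catalan number C_12 (index = sides − 2). So Q = C_12 = 208012.
P − Q = 742900 − 208012 = 534888.

534888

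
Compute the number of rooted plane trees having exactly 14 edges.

A rooted plane tree with 14 edges has 15 nodes, and the count is C_14.
C_14 = C(28,14)/15 = 40116600/15 = 2674440.

2674440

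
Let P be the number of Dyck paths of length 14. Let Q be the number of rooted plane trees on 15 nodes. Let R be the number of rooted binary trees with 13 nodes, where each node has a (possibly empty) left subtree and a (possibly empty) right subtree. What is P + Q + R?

Dyck paths of semilength n (length 2n) are counted by C_n; here n = 7. So P = C_7 = 429.
A rooted plane tree on 15 nodes has 14 edges, and such trees are counted by C_14. So Q = C_14 = 2674440.
Rooted binary trees with 13 nodes (each child slot possibly empty) number C_13. So R = C_13 = 742900.
P + Q + R = 429 + 2674440 + 742900 = 3417769.

3417769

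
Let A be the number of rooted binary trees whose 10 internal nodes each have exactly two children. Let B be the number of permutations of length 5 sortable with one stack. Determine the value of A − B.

The number of full binary trees on 10 internal nodes is the Catalan number C_10. So A = C_10 = 16796.
By Knuth's characterisation, the stack-sortable permutations of length 5 are the 231-avoiders, numbering C_5. So B = C_5 = 42.
A − B = 16796 − 42 = 16754.

16754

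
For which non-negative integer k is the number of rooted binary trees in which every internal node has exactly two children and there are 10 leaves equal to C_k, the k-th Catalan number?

9

Full binary trees with 10 leaves have 10−1 = 9 internal nodes, so there are C_9 of them.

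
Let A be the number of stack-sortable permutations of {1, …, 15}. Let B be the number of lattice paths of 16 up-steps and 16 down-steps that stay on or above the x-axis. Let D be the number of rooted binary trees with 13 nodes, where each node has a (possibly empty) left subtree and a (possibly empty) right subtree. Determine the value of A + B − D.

By Knuth's characterisation, the stack-sortable permutations of length 15 are the 231-avoiders, numbering C_15. So A = C_15 = 9694845.
A Dyck path with 16 up-steps and 16 down-steps has semilength 16, so there are C_16 of them. So B = C_16 = 35357670.
Rooted binary trees with 13 nodes (each child slot possibly empty) number C_13. So D = C_13 = 742900.
A + B − D = 9694845 + 35357670 − 742900 = 44309615.

44309615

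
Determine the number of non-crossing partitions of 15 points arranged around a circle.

Non-crossing partitions of an n-element set are counted by C_n; here n = 15.
C_15 = C(30,15)/16 = 155117520/16 = 9694845.

9694845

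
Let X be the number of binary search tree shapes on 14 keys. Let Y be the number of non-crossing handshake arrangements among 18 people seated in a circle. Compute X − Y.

Rooted binary trees with 14 nodes (each child slot possibly empty) number C_14. So X = C_14 = 2674440.
Non-crossing handshake pairings of 2n people are counted by C_n; 18 people gives n = 9. So Y = C_9 = 4862.
X − Y = 2674440 − 4862 = 2669578.

2669578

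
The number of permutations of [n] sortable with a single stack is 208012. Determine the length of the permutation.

Stack-sortable permutations of [n] are counted by C_n. The Catalan number equal to 208012 is C_12.

12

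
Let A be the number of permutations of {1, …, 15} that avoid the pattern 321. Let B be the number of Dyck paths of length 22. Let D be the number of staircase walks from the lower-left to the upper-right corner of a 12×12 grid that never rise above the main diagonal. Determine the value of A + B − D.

For any fixed pattern of length 3, the pattern-avoiding permutations of [15] number C_15. So A = C_15 = 9694845.
Paths of 11 up- and 11 down-steps that never dip below the axis are Dyck paths; their count is C_11. So B = C_11 = 58786.
Sub-diagonal monotone paths from (0,0) to (12,12) biject with Dyck paths of semilength 12, giving C_12. So D = C_12 = 208012.
A + B − D = 9694845 + 58786 − 208012 = 9545619.

9545619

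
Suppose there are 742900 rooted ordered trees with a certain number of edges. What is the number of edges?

Rooted ordered trees with n edges are counted by C_n. The Catalan number equal to 742900 is C_13.

13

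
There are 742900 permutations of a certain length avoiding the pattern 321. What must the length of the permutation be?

13

Permutations of [n] avoiding a fixed length-3 pattern are counted by C_n, and C_13 = 742900.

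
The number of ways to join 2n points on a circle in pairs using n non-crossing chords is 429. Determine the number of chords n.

Non-crossing pairings of 2n points on a circle are counted by C_n, and C_7 = 429.

7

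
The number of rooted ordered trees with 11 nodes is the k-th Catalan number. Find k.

10

A rooted plane tree on 11 nodes has 10 edges, and such trees are counted by C_10.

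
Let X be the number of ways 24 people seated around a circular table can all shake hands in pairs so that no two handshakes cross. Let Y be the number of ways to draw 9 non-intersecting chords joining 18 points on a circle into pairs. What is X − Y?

With 24 = 2·12 people, non-crossing handshake pairings are non-crossing perfect matchings on a circle, counted by C_12. So X = C_12 = 208012.
Non-crossing perfect matchings of 2n points on a circle are counted by C_n; with 18 points, n = 9. So Y = C_9 = 4862.
X − Y = 208012 − 4862 = 203150.

203150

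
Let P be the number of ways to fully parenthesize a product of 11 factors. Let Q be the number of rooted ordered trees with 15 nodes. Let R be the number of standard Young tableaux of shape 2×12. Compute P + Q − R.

2483224

Bracketing 11 factors into binary products is counted by C_{11−1} = C_10. So P = C_10 = 16796.
A rooted plane tree on 15 nodes has 14 edges, and such trees are counted by C_14. So Q = C_14 = 2674440.
By the hook-length formula (or a Dyck-path bijection), SYT of shape 2×12 number C_12. So R = C_12 = 208012.
P + Q − R = 16796 + 2674440 − 208012 = 2483224.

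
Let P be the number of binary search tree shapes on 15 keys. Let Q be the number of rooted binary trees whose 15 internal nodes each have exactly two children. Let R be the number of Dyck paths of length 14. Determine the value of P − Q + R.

429

Binary trees (left/right distinguished) on n nodes are counted by C_n; here n = 15. So P = C_15 = 9694845.
The number of full binary trees on 15 internal nodes is the Catalan number C_15. So Q = C_15 = 9694845.
Paths of 7 up- and 7 down-steps that never dip below the axis are Dyck paths; their count is C_7. So R = C_7 = 429.
P − Q + R = 9694845 − 9694845 + 429 = 429.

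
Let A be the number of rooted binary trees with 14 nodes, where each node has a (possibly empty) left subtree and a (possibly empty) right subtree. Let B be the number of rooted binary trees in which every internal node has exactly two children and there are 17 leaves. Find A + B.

Binary trees (left/right distinguished) on n nodes are counted by C_n; here n = 14. So A = C_14 = 2674440.
Full binary trees with 17 leaves have 17−1 = 16 internal nodes, so there are C_16 of them. So B = C_16 = 35357670.
A + B = 2674440 + 35357670 = 38032110.

38032110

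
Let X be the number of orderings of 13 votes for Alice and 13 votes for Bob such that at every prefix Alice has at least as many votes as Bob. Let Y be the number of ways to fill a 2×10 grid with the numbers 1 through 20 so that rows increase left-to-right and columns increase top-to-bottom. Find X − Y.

Ballot sequences with n votes each where one side never trails are Dyck words, counted by C_n; here n = 13. So X = C_13 = 742900.
Standard Young tableaux of shape 2×n are counted by C_n; here n = 10. So Y = C_10 = 16796.
X − Y = 742900 − 16796 = 726104.

726104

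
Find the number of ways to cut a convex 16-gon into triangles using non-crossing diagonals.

A convex 16-gon is triangulated into 14 triangles, and the number of such triangulations is the Catalan number C_{16−2} = C_14.
C_14 = C_13 · 2(2·13+1)/(13+2) = 742900 · 54/15 = 2674440.

2674440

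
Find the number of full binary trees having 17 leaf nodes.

A full binary tree with L leaves has L−1 internal nodes and is counted by C_{L−1}; L = 17 gives C_16.
C_16 = C(32,16)/17 = 601080390/17 = 35357670.

35357670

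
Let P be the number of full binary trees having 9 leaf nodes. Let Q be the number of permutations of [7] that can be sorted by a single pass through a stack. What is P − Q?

1001

A full binary tree with L leaves has L−1 internal nodes and is counted by C_{L−1}; L = 9 gives C_8. So P = C_8 = 1430.
Stack-sortable permutations are exactly the 231-avoiding ones, counted by C_n; here n = 7. So Q = C_7 = 429.
P − Q = 1430 − 429 = 1001.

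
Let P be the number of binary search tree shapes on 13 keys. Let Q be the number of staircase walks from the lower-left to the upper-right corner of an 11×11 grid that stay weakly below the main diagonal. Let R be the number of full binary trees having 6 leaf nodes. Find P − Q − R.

684072

There are C_n binary search tree shapes on n keys; with n = 13 that is C_13. So P = C_13 = 742900.
Sub-diagonal monotone paths from (0,0) to (11,11) biject with Dyck paths of semilength 11, giving C_11. So Q = C_11 = 58786.
A full binary tree with L leaves has L−1 internal nodes and is counted by C_{L−1}; L = 6 gives C_5. So R = C_5 = 42.
P − Q − R = 742900 − 58786 − 42 = 684072.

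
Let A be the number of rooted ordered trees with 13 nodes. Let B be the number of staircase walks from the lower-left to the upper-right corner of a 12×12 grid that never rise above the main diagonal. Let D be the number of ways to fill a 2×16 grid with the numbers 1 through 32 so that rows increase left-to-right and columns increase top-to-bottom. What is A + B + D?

Rooted ordered (plane) trees on m nodes have m−1 edges and are counted by C_{m−1}; m = 13 gives C_12. So A = C_12 = 208012.
Sub-diagonal monotone paths from (0,0) to (12,12) biject with Dyck paths of semilength 12, giving C_12. So B = C_12 = 208012.
By the hook-length formula (or a Dyck-path bijection), SYT of shape 2×16 number C_16. So D = C_16 = 35357670.
A + B + D = 208012 + 208012 + 35357670 = 35773694.

35773694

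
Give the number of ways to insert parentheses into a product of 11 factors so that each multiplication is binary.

Ways to associate a product of 11 factors correspond to binary trees on 11 leaves, so the count is C_10.
C_10 = C(20,10)/11 = 184756/11 = 16796.

16796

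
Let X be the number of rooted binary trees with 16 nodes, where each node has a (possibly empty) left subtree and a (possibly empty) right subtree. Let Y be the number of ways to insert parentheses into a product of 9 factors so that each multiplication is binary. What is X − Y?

35356240

Rooted binary trees with 16 nodes (each child slot possibly empty) number C_16. So X = C_16 = 35357670.
Ways to associate a product of 9 factors correspond to binary trees on 9 leaves, so the count is C_8. So Y = C_8 = 1430.
X − Y = 35357670 − 1430 = 35356240.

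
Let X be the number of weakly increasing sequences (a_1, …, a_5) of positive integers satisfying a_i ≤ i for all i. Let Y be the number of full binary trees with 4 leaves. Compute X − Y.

Such sub-staircase sequences of length n are counted by C_n; here n = 5. So X = C_5 = 42.
A full binary tree with L leaves has L−1 internal nodes and is counted by C_{L−1}; L = 4 gives C_3. So Y = C_3 = 5.
X − Y = 42 − 5 = 37.

37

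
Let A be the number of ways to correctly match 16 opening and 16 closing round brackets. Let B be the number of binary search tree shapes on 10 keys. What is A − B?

Balanced strings of n pairs of brackets are counted by C_n; here n = 16. So A = C_16 = 35357670.
Rooted binary trees with 10 nodes (each child slot possibly empty) number C_10. So B = C_10 = 16796.
A − B = 35357670 − 16796 = 35340874.

35340874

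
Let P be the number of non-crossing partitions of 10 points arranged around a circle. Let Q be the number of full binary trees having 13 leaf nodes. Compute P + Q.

224808

The non-crossing partitions of [10] form a lattice of size C_10. So P = C_10 = 16796.
Full binary trees with 13 leaves have 13−1 = 12 internal nodes, so there are C_12 of them. So Q = C_12 = 208012.
P + Q = 16796 + 208012 = 224808.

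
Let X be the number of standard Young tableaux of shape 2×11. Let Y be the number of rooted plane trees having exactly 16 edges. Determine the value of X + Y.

Standard Young tableaux of shape 2×n are counted by C_n; here n = 11. So X = C_11 = 58786.
A rooted plane tree with 16 edges has 17 nodes, and the count is C_16. So Y = C_16 = 35357670.
X + Y = 58786 + 35357670 = 35416456.

35416456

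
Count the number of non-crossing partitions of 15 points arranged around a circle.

9694845

Non-crossing partitions of an n-element set are counted by C_n; here n = 15.
C_15 = C(30,15)/16 = 155117520/16 = 9694845.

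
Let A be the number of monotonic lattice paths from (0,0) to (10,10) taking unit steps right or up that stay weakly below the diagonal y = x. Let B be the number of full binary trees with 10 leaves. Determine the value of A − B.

11934

Monotone paths in an n×n grid that stay weakly below the diagonal are counted by C_n; here n = 10. So A = C_10 = 16796.
A full binary tree with L leaves has L−1 internal nodes and is counted by C_{L−1}; L = 10 gives C_9. So B = C_9 = 4862.
A − B = 16796 − 4862 = 11934.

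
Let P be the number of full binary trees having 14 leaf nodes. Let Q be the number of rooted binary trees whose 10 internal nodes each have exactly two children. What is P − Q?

A full binary tree with L leaves has L−1 internal nodes and is counted by C_{L−1}; L = 14 gives C_13. So P = C_13 = 742900.
Full binary trees with n internal nodes are counted by C_n; here n = 10. So Q = C_10 = 16796.
P − Q = 742900 − 16796 = 726104.

726104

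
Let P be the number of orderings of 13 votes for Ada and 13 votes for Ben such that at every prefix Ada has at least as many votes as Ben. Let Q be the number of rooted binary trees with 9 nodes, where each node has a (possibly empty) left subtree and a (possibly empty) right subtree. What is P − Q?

Ballot sequences with n votes each where one side never trails are Dyck words, counted by C_n; here n = 13. So P = C_13 = 742900.
There are C_n binary search tree shapes on n keys; with n = 9 that is C_9. So Q = C_9 = 4862.
P − Q = 742900 − 4862 = 738038.

738038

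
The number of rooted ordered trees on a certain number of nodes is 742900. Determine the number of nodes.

Rooted ordered trees on m nodes are counted by C_{m−1}. The Catalan number equal to 742900 is C_13.
So the index is 13, and the number of nodes is 13 + 1 = 14.

14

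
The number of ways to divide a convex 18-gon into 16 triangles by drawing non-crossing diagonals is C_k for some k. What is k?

The number of triangulations of an 18-gon is the Catalan number C_16 (index = sides − 2).

16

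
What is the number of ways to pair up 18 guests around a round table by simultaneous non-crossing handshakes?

With 18 = 2·9 people, non-crossing handshake pairings are non-crossing perfect matchings on a circle, counted by C_9.
C_9 = C_8 · 2(2·8+1)/(8+2) = 1430 · 34/10 = 4862.

4862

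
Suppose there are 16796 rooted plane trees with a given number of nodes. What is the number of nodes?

Rooted ordered trees on m nodes are counted by C_{m−1}, and C_10 = 16796.
So the index is 10, and the number of nodes is 10 + 1 = 11.

11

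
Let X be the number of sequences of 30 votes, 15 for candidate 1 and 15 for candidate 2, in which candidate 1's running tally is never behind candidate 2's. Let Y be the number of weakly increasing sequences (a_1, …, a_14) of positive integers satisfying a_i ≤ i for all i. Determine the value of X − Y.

7020405

Ballot sequences with n votes each where one side never trails are Dyck words, counted by C_n; here n = 15. So X = C_15 = 9694845.
Such sub-staircase sequences of length n are counted by C_n; here n = 14. So Y = C_14 = 2674440.
X − Y = 9694845 − 2674440 = 7020405.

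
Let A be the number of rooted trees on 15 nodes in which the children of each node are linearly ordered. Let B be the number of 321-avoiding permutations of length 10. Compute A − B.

2657644

A rooted plane tree on 15 nodes has 14 edges, and such trees are counted by C_14. So A = C_14 = 2674440.
For any fixed pattern of length 3, the pattern-avoiding permutations of [10] number C_10. So B = C_10 = 16796.
A − B = 2674440 − 16796 = 2657644.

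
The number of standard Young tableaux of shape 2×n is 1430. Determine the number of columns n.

8

Standard Young tableaux of shape 2×n are counted by C_n. Since C_8 = 1430, the index is 8.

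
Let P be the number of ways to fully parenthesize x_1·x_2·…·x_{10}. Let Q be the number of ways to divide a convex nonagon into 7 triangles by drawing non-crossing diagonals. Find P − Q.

Ways to associate a product of 10 factors correspond to binary trees on 10 leaves, so the count is C_9. So P = C_9 = 4862.
The number of triangulations of a 9-gon is the Catalan number C_7 (index = sides − 2). So Q = C_7 = 429.
P − Q = 4862 − 429 = 4433.

4433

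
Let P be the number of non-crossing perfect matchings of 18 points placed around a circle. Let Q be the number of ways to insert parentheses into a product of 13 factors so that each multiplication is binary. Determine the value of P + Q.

212874

Pairing 18 circle points by 9 non-crossing chords gives C_9 matchings. So P = C_9 = 4862.
Ways to associate a product of 13 factors correspond to binary trees on 13 leaves, so the count is C_12. So Q = C_12 = 208012.
P + Q = 4862 + 208012 = 212874.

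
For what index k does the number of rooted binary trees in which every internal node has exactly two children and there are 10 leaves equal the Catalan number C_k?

Full binary trees with 10 leaves have 10−1 = 9 internal nodes, so there are C_9 of them.

9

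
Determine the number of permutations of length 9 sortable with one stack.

4862

Stack-sortable permutations are exactly the 231-avoiding ones, counted by C_n; here n = 9.
C_9 = 4862.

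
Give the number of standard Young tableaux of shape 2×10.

Standard Young tableaux of shape 2×n are counted by C_n; here n = 10.
C_10 = C(20,10)/11 = 184756/11 = 16796.

16796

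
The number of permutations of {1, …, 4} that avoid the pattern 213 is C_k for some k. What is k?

4

For any fixed pattern of length 3, the pattern-avoiding permutations of [4] number C_4.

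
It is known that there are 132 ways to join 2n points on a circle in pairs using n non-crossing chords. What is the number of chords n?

6

Non-crossing pairings of 2n points on a circle are counted by C_n; 132 = C_6.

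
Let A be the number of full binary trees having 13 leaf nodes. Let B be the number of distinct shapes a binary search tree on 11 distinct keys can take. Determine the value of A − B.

A full binary tree with L leaves has L−1 internal nodes and is counted by C_{L−1}; L = 13 gives C_12. So A = C_12 = 208012.
Rooted binary trees with 11 nodes (each child slot possibly empty) number C_11. So B = C_11 = 58786.
A − B = 208012 − 58786 = 149226.

149226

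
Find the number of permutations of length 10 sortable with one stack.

16796

Stack-sortable permutations are exactly the 231-avoiding ones, counted by C_n; here n = 10.
C_10 = 16796.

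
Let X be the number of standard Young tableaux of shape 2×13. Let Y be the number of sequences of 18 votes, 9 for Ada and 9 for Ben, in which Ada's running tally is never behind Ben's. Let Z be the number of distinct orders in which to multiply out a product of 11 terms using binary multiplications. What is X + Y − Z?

730966

Standard Young tableaux of shape 2×n are counted by C_n; here n = 13. So X = C_13 = 742900.
Ballot sequences with n votes each where one side never trails are Dyck words, counted by C_n; here n = 9. So Y = C_9 = 4862.
Ways to associate a product of 11 factors correspond to binary trees on 11 leaves, so the count is C_10. So Z = C_10 = 16796.
X + Y − Z = 742900 + 4862 − 16796 = 730966.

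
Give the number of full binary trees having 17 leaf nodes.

A full binary tree with L leaves has L−1 internal nodes and is counted by C_{L−1}; L = 17 gives C_16.
C_16 = C_15 · 2(2·15+1)/(15+2) = 9694845 · 62/17 = 35357670.

35357670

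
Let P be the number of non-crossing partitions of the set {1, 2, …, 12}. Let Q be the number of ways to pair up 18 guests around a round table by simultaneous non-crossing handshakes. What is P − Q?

The non-crossing partitions of [12] form a lattice of size C_12. So P = C_12 = 208012.
Non-crossing handshake pairings of 2n people are counted by C_n; 18 people gives n = 9. So Q = C_9 = 4862.
P − Q = 208012 − 4862 = 203150.

203150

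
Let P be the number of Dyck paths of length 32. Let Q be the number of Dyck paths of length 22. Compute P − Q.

Dyck paths of semilength n (length 2n) are counted by C_n; here n = 16. So P = C_16 = 35357670.
A Dyck path with 11 up-steps and 11 down-steps has semilength 11, so there are C_11 of them. So Q = C_11 = 58786.
P − Q = 35357670 − 58786 = 35298884.

35298884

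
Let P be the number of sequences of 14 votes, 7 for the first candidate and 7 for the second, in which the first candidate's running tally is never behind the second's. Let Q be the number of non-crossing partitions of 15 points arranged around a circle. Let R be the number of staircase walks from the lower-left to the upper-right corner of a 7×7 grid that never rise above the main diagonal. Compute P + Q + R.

Ballot sequences with n votes each where one side never trails are Dyck words, counted by C_n; here n = 7. So P = C_7 = 429.
Non-crossing partitions of an n-element set are counted by C_n; here n = 15. So Q = C_15 = 9694845.
Sub-diagonal monotone paths from (0,0) to (7,7) biject with Dyck paths of semilength 7, giving C_7. So R = C_7 = 429.
P + Q + R = 429 + 9694845 + 429 = 9695703.

9695703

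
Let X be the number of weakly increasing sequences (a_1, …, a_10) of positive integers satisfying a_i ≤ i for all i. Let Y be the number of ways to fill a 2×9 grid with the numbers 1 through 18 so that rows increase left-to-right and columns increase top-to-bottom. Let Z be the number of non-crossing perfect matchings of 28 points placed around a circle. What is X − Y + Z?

2686374

Such sub-staircase sequences of length n are counted by C_n; here n = 10. So X = C_10 = 16796.
Standard Young tableaux of shape 2×n are counted by C_n; here n = 9. So Y = C_9 = 4862.
Pairing 28 circle points by 14 non-crossing chords gives C_14 matchings. So Z = C_14 = 2674440.
X − Y + Z = 16796 − 4862 + 2674440 = 2686374.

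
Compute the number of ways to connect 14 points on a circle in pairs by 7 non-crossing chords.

Non-crossing perfect matchings of 2n points on a circle are counted by C_n; with 14 points, n = 7.
C_7 = C_6 · 2(2·6+1)/(6+2) = 132 · 26/8 = 429.

429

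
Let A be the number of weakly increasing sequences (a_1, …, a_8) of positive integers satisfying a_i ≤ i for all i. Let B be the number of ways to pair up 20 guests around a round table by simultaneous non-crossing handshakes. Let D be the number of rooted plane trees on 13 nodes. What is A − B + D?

192646

Weakly increasing sequences with a_i ≤ i biject with Dyck paths of semilength 8, so there are C_8. So A = C_8 = 1430.
With 20 = 2·10 people, non-crossing handshake pairings are non-crossing perfect matchings on a circle, counted by C_10. So B = C_10 = 16796.
Rooted ordered (plane) trees on m nodes have m−1 edges and are counted by C_{m−1}; m = 13 gives C_12. So D = C_12 = 208012.
A − B + D = 1430 − 16796 + 208012 = 192646.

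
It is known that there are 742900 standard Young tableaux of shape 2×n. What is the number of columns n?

Standard Young tableaux of shape 2×n are counted by C_n; 742900 = C_13.

13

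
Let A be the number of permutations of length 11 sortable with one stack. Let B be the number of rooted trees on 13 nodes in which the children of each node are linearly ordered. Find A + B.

266798

By Knuth's characterisation, the stack-sortable permutations of length 11 are the 231-avoiders, numbering C_11. So A = C_11 = 58786.
A rooted plane tree on 13 nodes has 12 edges, and such trees are counted by C_12. So B = C_12 = 208012.
A + B = 58786 + 208012 = 266798.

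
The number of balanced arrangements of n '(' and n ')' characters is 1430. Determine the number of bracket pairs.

8

Balanced strings of n bracket-pairs are counted by C_n; 1430 = C_8.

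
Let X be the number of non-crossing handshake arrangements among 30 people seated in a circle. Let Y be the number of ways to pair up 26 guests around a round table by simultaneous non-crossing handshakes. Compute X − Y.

8951945

With 30 = 2·15 people, non-crossing handshake pairings are non-crossing perfect matchings on a circle, counted by C_15. So X = C_15 = 9694845.
Non-crossing handshake pairings of 2n people are counted by C_n; 26 people gives n = 13. So Y = C_13 = 742900.
X − Y = 9694845 − 742900 = 8951945.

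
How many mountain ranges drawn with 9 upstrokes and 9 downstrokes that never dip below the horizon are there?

4862

Dyck paths of semilength n (length 2n) are counted by C_n; here n = 9.
C_9 = 4862.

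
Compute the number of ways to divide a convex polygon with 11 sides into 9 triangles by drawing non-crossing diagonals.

Triangulations of a convex m-gon are counted by C_{m−2}; with m = 11 this is C_9.
C_9 = C(18,9)/10 = 48620/10 = 4862.

4862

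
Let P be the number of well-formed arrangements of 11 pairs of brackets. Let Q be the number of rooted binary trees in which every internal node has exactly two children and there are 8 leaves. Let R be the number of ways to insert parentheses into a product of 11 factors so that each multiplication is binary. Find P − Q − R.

With 11 pairs the number of balanced bracket strings is the Catalan number C_11. So P = C_11 = 58786.
Full binary trees with 8 leaves have 8−1 = 7 internal nodes, so there are C_7 of them. So Q = C_7 = 429.
Ways to associate a product of 11 factors correspond to binary trees on 11 leaves, so the count is C_10. So R = C_10 = 16796.
P − Q − R = 58786 − 429 − 16796 = 41561.

41561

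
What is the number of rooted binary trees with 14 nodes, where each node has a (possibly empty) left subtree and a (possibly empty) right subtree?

There are C_n binary search tree shapes on n keys; with n = 14 that is C_14.
C_14 = C(28,14)/15 = 40116600/15 = 2674440.

2674440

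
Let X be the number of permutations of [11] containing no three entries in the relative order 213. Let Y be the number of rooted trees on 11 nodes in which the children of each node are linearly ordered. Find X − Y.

Permutations of [n] avoiding any single length-3 pattern are counted by C_n; here n = 11. So X = C_11 = 58786.
A rooted plane tree on 11 nodes has 10 edges, and such trees are counted by C_10. So Y = C_10 = 16796.
X − Y = 58786 − 16796 = 41990.

41990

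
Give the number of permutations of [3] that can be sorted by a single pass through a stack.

Stack-sortable permutations are exactly the 231-avoiding ones, counted by C_n; here n = 3.
C_3 = 5.

5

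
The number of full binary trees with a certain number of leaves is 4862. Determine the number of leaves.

10

Full binary trees with L leaves are counted by C_{L−1}; 4862 = C_9.
So the index is 9, and the number of leaves is 9 + 1 = 10.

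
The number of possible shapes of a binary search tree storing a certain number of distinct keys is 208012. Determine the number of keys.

Binary search tree shapes on n keys are counted by C_n. The Catalan number equal to 208012 is C_12.

12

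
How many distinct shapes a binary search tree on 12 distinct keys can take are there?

208012

Rooted binary trees with 12 nodes (each child slot possibly empty) number C_12.
C_12 = C_11 · 2(2·11+1)/(11+2) = 58786 · 46/13 = 208012.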